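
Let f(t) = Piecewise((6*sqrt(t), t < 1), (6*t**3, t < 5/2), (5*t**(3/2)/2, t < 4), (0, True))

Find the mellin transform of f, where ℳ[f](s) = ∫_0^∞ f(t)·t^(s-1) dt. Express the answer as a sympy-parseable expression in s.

(5*4**(s + 3/2)*(s + 3)*(2*s + 1) - 5*(5/2)**(s + 3/2)*(s + 3)*(2*s + 1) + 6*(5/2)**(s + 3)*(2*s + 1)*(2*s + 3) + 12*(s + 3)*(2*s + 3) - 6*(2*s + 1)*(2*s + 3))/((s + 3)*(2*s + 1)*(2*s + 3))
  Re(s) > -1/2

summing 3 kernel integrals split by 1, 5/2 yields ℳ[f](s)
on [0, 1): add ∫ 6*sqrt(t)·t^(s-1) dt
the [1, 5/2) slice contributes ∫ 6*t**3·t^(s-1) dt
over [5/2, 4), the kernel integral of 5*t**(3/2)/2 enters the sum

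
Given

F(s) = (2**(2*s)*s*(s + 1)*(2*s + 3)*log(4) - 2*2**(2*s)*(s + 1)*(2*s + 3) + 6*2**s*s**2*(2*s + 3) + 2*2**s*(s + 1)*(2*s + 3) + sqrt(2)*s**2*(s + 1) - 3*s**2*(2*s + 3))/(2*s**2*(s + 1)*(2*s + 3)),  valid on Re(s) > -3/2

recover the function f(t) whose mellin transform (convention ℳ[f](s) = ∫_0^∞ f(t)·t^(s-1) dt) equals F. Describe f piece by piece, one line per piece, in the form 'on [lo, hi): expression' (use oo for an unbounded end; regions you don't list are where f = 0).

remove the common scale on t first: t**(3/2) on [0, 1/2); 3*t on [1/2, 1); log(t) on [1, 2)
slice at 1, 2, transform all 3 pieces, and sum them
∫ sqrt(2)*t**(3/2)/4·t^(s-1) over [0, 1)
[1, 2) adds the kernel integral of 3*t/2
over [2, 4), the kernel integral of log(t/2) enters the sum

on [0, 1): sqrt(2)*t**(3/2)/4
on [1, 2): 3*t/2
on [2, 4): log(t/2)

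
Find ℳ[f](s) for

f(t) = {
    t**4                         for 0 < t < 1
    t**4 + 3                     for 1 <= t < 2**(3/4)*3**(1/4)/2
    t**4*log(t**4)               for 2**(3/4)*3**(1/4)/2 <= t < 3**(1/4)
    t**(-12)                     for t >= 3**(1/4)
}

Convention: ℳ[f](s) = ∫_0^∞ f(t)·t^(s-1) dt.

reversing the power substitution: t**2 on [0, 1); t**2 + 3 on [1, sqrt(6)/2); t**2*log(t**2) on [sqrt(6)/2, sqrt(3)); …
strip the power substitution: t on [0, 1); t + 3 on [1, 3/2); t*log(t) on [3/2, 3); …
f breaks at 1, 2**(3/4)*3**(1/4)/2, 3**(1/4) into 4 integrals to sum
piece [0, 1): integrate t**4 against the kernel
[1, 2**(3/4)*3**(1/4)/2) adds the kernel integral of (t**4 + 3)
on [2**(3/4)*3**(1/4)/2, 3**(1/4)): add ∫ t**4*log(t**4)·t^(s-1) dt
the [3**(1/4), ∞) slice contributes ∫ t**(-12)·t^(s-1) dt

(-81*2**(s/4)*s*(s/4 - 3)*(s**2/16 + s/2 + 1)/2 - 162*2**(s/4)*(s/4 - 3)*(s**2/16 + s/2 + 1) - 81*3**(s/4)*s**2*(s/4 - 3)*(s/4 + 1)*log(3)/16 + 81*3**(s/4)*s**2*(s/4 - 3)*(s/4 + 1)*log(2)/16 - 81*3**(s/4)*s*(s/4 - 3)*(s/4 + 1)*log(3)/4 + 81*3**(s/4)*s*(s/4 - 3)*(s/4 + 1)*log(2)/4 + 81*3**(s/4)*s*(s/4 - 3)*(s/4 + 1)/4 + 243*3**(s/4)*s*(s/4 - 3)*(s**2/16 + s/2 + 1)/4 + 162*3**(s/4)*(s/4 - 3)*(s**2/16 + s/2 + 1) + 81*6**(s/4)*s**2*(s/4 - 3)*(s/4 + 1)*log(3)/8 - 81*6**(s/4)*s*(s/4 - 3)*(s/4 + 1)/2 + 81*6**(s/4)*s*(s/4 - 3)*(s/4 + 1)*log(3)/2 - 6**(s/4)*s*(s/4 + 1)*(s**2/16 + s/2 + 1)/2)/(54*2**(s/4)*s*(s/4 - 3)*(s/4 + 1)*(s**2/16 + s/2 + 1))
  -4 < Re(s) < 12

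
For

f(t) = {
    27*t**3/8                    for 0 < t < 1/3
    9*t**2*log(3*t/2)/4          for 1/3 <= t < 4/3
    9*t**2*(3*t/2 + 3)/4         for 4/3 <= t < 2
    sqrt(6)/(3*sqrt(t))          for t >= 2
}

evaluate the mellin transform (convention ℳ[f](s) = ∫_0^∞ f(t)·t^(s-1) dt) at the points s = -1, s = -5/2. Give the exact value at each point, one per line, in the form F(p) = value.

F(-1) = sqrt(3)/9 + 15*log(2)/4 + 99/16
F(-5/2) = sqrt(3)*(-486*log(2) + sqrt(2) + 648)/72

invert the common scale on t to get t**3 on [0, 1/2); t**2*log(t) on [1/2, 2); t**2*(t + 3) on [2, 3); …
strip the shared t-power: t on [0, 1/2); log(t) on [1/2, 2); t + 3 on [2, 3); …
slice at 1/3, 4/3, 2, transform all 4 pieces, and sum them
over [0, 1/3), the kernel integral of 27*t**3/8 enters the sum
segment 1/3 to 4/3 holds 9*t**2*log(3*t/2)/4; add its integral
[4/3, 2) adds the kernel integral of 9*t**2*(3*t/2 + 3)/4
for t in [2, ∞): the term is ∫ sqrt(6)/(3*sqrt(t))·t^(s-1)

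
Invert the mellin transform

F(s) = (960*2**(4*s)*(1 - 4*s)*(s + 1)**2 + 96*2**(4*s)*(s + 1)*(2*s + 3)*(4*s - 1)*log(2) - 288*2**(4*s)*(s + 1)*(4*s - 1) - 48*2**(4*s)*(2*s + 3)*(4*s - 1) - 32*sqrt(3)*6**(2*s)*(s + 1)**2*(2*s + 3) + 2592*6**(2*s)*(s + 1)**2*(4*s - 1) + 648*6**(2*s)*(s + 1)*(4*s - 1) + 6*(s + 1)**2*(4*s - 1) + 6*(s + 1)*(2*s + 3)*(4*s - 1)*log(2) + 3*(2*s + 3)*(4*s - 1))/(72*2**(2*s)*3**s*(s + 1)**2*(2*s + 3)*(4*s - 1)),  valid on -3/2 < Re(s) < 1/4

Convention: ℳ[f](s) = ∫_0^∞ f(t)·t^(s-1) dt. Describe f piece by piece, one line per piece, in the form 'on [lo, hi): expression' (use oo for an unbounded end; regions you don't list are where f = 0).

remove the shared t-power first: sqrt(3)*sqrt(t) on [0, 1/12); log(sqrt(3)*sqrt(t)) on [1/12, 4/3); sqrt(3)*sqrt(t) + 3 on [4/3, 3); …
undo the common scale on t: sqrt(t) on [0, 1/4); log(sqrt(t)) on [1/4, 4); sqrt(t) + 3 on [4, 9); …
peel off the power substitution: t on [0, 1/2); log(t) on [1/2, 2); t + 3 on [2, 3); …
breakpoints 1/12, 4/3, 3: one integral from each of the 4 segments
∫ sqrt(3)*t**(3/2)·t^(s-1) over [0, 1/12)
∫ t*log(sqrt(3)*sqrt(t))·t^(s-1) over [1/12, 4/3)
the [4/3, 3) slice contributes ∫ t*(sqrt(3)*sqrt(t) + 3)·t^(s-1) dt
on [3, ∞) integrate f = 3**(3/4)/(9*t**(1/4)) against the kernel

on [0, 1/12): sqrt(3)*t**(3/2)
on [1/12, 4/3): t*log(sqrt(3)*sqrt(t))
on [4/3, 3): t*(sqrt(3)*sqrt(t) + 3)
on [3, oo): 3**(3/4)/(9*t**(1/4))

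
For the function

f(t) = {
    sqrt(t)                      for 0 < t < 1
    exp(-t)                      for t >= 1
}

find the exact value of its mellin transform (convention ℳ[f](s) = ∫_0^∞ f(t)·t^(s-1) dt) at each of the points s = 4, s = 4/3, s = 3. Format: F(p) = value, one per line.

F(4) = 2/9 + 16*exp(-1)
F(4/3) = uppergamma(4/3, 1) + 6/11
F(3) = 2/7 + 5*exp(-1)

cuts at 1: linearity sums the 2 kernel integrals
segment 0 to 1 holds sqrt(t); add its integral
segment [1, ∞) carries exp(-t); integrate it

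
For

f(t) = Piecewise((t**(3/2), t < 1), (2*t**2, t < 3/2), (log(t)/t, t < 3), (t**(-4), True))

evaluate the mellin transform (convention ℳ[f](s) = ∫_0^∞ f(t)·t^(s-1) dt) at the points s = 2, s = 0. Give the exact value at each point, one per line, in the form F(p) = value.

F(2) = 1759/2016 + 3*log(2)/2 + 3*log(3)/2
F(0) = log(6**(1/3)/2) + 365/162

treat the 4 regions marked off by 1, 3/2, 3 separately and sum
between 0 and 1 the integrand is t**(3/2)·t^(s-1)
for t in [1, 3/2): the term is ∫ 2*t**2·t^(s-1)
over [3/2, 3), the kernel integral of log(t)/t enters the sum
∫ t**(-4)·t^(s-1) over [3, ∞)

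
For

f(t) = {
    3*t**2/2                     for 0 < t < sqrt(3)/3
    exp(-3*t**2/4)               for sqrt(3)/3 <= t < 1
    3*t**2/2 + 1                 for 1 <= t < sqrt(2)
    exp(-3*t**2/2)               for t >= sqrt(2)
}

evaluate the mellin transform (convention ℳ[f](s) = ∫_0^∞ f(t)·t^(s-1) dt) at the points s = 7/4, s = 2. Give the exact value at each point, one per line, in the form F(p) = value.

F(7/4) = 3**(1/8)*(-204*3**(7/8) - 210*2**(3/4)*uppergamma(7/8, 3/4) + 105*2**(7/8)*uppergamma(7/8, 3) + 28 + 210*2**(3/4)*uppergamma(7/8, 1/4) + 288*6**(7/8))/630
F(2) = (-2*exp(13/4) + E + 2*exp(15/4) + 5*exp(4))*exp(-4)/3

remove the power substitution first: 3*t/2 on [0, 1/3); exp(-3*t/4) on [1/3, 1); 3*t/2 + 1 on [1, 2); …
peel off the common scale on t: t on [0, 1/2); exp(-t/2) on [1/2, 3/2); t + 1 on [3/2, 3); …
integrate the 4 segments split at sqrt(3)/3, 1, sqrt(2), then add the results
on [0, sqrt(3)/3) integrate f = 3*t**2/2 against the kernel
[sqrt(3)/3, 1) adds the kernel integral of exp(-3*t**2/4)
over [1, sqrt(2)), the kernel integral of (3*t**2/2 + 1) enters the sum
for t in [sqrt(2), ∞): the term is ∫ exp(-3*t**2/2)·t^(s-1)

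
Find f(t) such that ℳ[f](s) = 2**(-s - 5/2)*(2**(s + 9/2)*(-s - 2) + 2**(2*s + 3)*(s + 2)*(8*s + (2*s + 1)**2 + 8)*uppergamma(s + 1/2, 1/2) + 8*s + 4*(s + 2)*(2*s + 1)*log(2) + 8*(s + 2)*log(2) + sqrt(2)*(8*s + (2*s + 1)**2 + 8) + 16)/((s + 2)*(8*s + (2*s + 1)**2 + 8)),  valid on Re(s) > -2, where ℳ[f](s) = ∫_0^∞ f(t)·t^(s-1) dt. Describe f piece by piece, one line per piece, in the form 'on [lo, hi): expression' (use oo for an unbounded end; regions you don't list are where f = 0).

on [0, 1/2): t**2
on [1/2, 1): t**(3/2)*log(t)
on [1, oo): sqrt(t)*exp(-t/2)

invert the power substitution to get t**4 on [0, sqrt(2)/2); t**3*log(t**2) on [sqrt(2)/2, 1); t*exp(-t**2/2) on [1, ∞)
reversing the shared t-power: t**3 on [0, sqrt(2)/2); t**2*log(t**2) on [sqrt(2)/2, 1); exp(-t**2/2) on [1, ∞)
strip the power substitution: t**(3/2) on [0, 1/2); t*log(t) on [1/2, 1); exp(-t/2) on [1, ∞)
cuts at 1/2, 1: linearity sums the 3 kernel integrals
over [0, 1/2), the kernel integral of t**2 enters the sum
for t in [1/2, 1): the term is ∫ t**(3/2)*log(t)·t^(s-1)
segment 1 to ∞ holds sqrt(t)*exp(-t/2); add its integral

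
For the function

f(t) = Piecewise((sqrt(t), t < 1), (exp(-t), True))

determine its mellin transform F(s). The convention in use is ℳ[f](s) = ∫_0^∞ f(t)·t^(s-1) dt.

((2*s + 1)*uppergamma(s, 1) + 2)/(2*s + 1)
  Re(s) > -1/2

the 2 pieces separated at 1 each add one integral
on [0, 1): add ∫ sqrt(t)·t^(s-1) dt
between 1 and ∞ the integrand is exp(-t)·t^(s-1)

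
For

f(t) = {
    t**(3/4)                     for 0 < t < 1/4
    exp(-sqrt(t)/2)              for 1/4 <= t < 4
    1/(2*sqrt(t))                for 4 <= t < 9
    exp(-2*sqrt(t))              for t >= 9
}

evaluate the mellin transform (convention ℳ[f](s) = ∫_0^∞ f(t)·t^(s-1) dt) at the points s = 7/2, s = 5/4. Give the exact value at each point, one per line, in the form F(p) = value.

F(7/2) = -500992*exp(-1) + sqrt(2)/2176 + 11007*exp(-6)/4 + 665/6 + 3786745*exp(-1/4)/16
F(5/4) = -20*sqrt(2)*exp(-1) - 6*sqrt(2)*sqrt(pi)*erfc(1) - 4*sqrt(2)/3 + 3*sqrt(2)*sqrt(pi)*erfc(sqrt(6))/16 + 15*sqrt(3)*exp(-6)/4 + 1/32 + 2*sqrt(3) + 6*sqrt(2)*sqrt(pi)*erfc(1/2) + 7*sqrt(2)*exp(-1/4)

the power substitution comes off first: t**(3/2) on [0, 1/2); exp(-t/2) on [1/2, 2); 1/(2*t) on [2, 3); …
the 4 pieces separated at 1/4, 4, 9 each add one integral
on [0, 1/4) integrate f = t**(3/4) against the kernel
segment [1/4, 4) carries exp(-sqrt(t)/2); integrate it
for t in [4, 9): the term is ∫ 1/(2*sqrt(t))·t^(s-1)
∫ exp(-2*sqrt(t))·t^(s-1) over [9, ∞)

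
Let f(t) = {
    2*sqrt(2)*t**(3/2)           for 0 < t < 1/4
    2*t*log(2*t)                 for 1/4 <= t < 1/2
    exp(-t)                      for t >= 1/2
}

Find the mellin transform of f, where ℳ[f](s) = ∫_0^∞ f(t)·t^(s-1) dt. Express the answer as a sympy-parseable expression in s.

(2*2**(2*s)*(2*s + 3)*(s**2 + 2*s + 1)*uppergamma(s, 1/2) - 2*2**s*(2*s + 3) + s*(2*s + 3)*log(2) + 2*s + (2*s + 3)*log(2) + sqrt(2)*(s**2 + 2*s + 1) + 3)/(2*2**(2*s)*(2*s + 3)*(s**2 + 2*s + 1))
  Re(s) > -3/2

peel off the common scale on t: t**(3/2) on [0, 1/2); t*log(t) on [1/2, 1); exp(-t/2) on [1, ∞)
integrate the 3 segments split at 1/4, 1/2, then add the results
on [0, 1/4): add ∫ 2*sqrt(2)*t**(3/2)·t^(s-1) dt
on [1/4, 1/2): add ∫ 2*t*log(2*t)·t^(s-1) dt
segment [1/2, ∞) carries exp(-t); integrate it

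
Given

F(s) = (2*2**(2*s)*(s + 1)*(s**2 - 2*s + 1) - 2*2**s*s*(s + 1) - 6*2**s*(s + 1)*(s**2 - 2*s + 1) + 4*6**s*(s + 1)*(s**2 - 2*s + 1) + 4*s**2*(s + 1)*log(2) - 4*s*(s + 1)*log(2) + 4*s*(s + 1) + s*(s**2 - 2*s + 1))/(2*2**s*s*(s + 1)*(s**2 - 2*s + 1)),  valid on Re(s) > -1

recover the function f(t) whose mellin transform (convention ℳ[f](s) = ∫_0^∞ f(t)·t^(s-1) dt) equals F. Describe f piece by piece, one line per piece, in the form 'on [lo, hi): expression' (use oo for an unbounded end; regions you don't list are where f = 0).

along the cuts 1/2, 1, 2, ℳ[f](s) splits into 4 integrals
piece [0, 1/2): integrate t against the kernel
for t in [1/2, 1): the term is ∫ log(t)/t·t^(s-1)
∫ 3·t^(s-1) over [1, 2)
between 2 and 3 the integrand is 2·t^(s-1)

on [0, 1/2): t
on [1/2, 1): log(t)/t
on [1, 2): 3
on [2, 3): 2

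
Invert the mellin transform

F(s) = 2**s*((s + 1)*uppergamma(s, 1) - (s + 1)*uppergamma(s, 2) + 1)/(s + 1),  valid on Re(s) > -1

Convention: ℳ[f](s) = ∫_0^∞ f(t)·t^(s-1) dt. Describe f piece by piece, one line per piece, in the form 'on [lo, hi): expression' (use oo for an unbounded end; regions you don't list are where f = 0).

back out the common scale on t: t on [0, 1); exp(-t) on [1, 2)
treat the 2 regions marked off by 2 separately and sum
over [0, 2), the kernel integral of t/2 enters the sum
on [2, 4) integrate f = exp(-t/2) against the kernel

on [0, 2): t/2
on [2, 4): exp(-t/2)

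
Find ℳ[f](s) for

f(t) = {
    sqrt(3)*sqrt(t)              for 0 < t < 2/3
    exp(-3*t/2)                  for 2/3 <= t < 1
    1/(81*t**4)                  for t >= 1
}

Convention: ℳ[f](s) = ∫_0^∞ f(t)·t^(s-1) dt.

(81*2**s*(s - 4)*(2*s + 1)*uppergamma(s, 1) - 81*2**s*(s - 4)*(2*s + 1)*uppergamma(s, 3/2) + 162*2**(s + 1/2)*(s - 4) - 3**s*(2*s + 1))/(81*3**s*(s - 4)*(2*s + 1))
  -1/2 < Re(s) < 4

reversing the common scale on t: sqrt(t) on [0, 2); exp(-t/2) on [2, 3); t**(-4) on [3, ∞)
split f at 2/3, 1: ℳ[f](s) collects 3 kernel integrals
[0, 2/3) adds the kernel integral of sqrt(3)*sqrt(t)
on [2/3, 1): add ∫ exp(-3*t/2)·t^(s-1) dt
the [1, ∞) slice contributes ∫ 1/(81*t**4)·t^(s-1) dt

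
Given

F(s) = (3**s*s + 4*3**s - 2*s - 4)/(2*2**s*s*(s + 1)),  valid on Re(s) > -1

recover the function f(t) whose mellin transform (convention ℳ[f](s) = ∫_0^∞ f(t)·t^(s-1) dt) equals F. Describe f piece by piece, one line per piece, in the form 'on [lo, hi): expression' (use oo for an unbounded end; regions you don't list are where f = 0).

on [0, 1/2): t
on [1/2, 3/2): 2 - t

treat the 2 regions marked off by 1/2 separately and sum
piece [0, 1/2): integrate t against the kernel
[1/2, 3/2) adds the kernel integral of (2 - t)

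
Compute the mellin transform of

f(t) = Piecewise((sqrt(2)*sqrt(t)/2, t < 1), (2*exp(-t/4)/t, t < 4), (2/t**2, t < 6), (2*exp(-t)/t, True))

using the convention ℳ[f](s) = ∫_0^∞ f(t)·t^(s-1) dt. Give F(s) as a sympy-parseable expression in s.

invert the common scale on t to get sqrt(t) on [0, 1/2); exp(-t/2)/t on [1/2, 2); 1/(2*t**2) on [2, 3); …
back out the shared t-power: t**(3/2) on [0, 1/2); exp(-t/2) on [1/2, 2); 1/(2*t) on [2, 3); …
breakpoints 1, 4, 6: one integral from each of the 4 segments
∫ sqrt(2)*sqrt(t)/2·t^(s-1) over [0, 1)
[1, 4) adds the kernel integral of 2*exp(-t/4)/t
on [4, 6): add ∫ 2/t**2·t^(s-1) dt
∫ 2*exp(-t)/t·t^(s-1) over [6, ∞)

2**s*(4*24**s*(s - 2)*(2*s + 1)*uppergamma(s - 1, 1/4) - 4*24**s*(s - 2)*(2*s + 1)*uppergamma(s - 1, 1) - 24**s*(2*s + 1) + 4*36**s*(2*s + 1)/9 + 16*6**s*(s - 2)*(2*s + 1)*uppergamma(s - 1, 6) + 8*sqrt(2)*6**s*(s - 2))/(8*12**s*(s - 2)*(2*s + 1))
  Re(s) > -1/2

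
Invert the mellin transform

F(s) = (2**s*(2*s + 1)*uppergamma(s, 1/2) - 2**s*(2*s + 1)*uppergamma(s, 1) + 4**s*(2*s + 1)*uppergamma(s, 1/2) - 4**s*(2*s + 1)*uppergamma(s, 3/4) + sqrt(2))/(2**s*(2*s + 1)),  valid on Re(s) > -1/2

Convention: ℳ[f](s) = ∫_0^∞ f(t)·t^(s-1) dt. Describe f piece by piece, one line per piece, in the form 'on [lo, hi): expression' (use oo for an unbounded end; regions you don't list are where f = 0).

treat the 3 regions marked off by 1/2, 1 separately and sum
over [0, 1/2), the kernel integral of sqrt(t) enters the sum
∫ exp(-t)·t^(s-1) over [1/2, 1)
∫ over [1, 3/2) of exp(-t/2)·t^(s-1) joins the sum

on [0, 1/2): sqrt(t)
on [1/2, 1): exp(-t)
on [1, 3/2): exp(-t/2)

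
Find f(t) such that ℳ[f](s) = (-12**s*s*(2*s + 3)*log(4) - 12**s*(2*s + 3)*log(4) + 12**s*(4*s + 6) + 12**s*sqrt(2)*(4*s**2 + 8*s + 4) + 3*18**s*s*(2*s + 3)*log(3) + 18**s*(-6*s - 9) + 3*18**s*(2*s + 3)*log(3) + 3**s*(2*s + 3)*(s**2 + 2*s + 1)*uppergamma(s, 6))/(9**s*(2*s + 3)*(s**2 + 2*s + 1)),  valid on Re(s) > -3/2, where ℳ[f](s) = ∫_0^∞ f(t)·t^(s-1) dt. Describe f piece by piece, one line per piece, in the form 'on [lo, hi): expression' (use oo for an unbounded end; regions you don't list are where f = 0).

remove the common scale on t first: t**(3/2) on [0, 2); t*log(t) on [2, 3); exp(-2*t) on [3, ∞)
slice at 4/3, 2, transform all 3 pieces, and sum them
[0, 4/3) adds the kernel integral of 3*sqrt(6)*t**(3/2)/4
over [4/3, 2), the kernel integral of 3*t*log(3*t/2)/2 enters the sum
on [2, ∞) integrate f = exp(-3*t) against the kernel

on [0, 4/3): 3*sqrt(6)*t**(3/2)/4
on [4/3, 2): 3*t*log(3*t/2)/2
on [2, oo): exp(-3*t)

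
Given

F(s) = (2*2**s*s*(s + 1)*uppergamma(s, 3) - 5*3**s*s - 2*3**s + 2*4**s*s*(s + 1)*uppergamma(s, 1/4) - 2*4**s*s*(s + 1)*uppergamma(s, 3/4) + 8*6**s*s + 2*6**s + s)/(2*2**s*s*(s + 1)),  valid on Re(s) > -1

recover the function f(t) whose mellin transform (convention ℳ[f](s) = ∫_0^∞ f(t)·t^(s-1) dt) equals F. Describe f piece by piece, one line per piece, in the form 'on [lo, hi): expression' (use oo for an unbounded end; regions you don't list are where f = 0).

on [0, 1/2): t
on [1/2, 3/2): exp(-t/2)
on [3/2, 3): t + 1
on [3, oo): exp(-t)

summing 4 kernel integrals split by 1/2, 3/2, 3 yields ℳ[f](s)
segment 0 to 1/2 holds t; add its integral
between 1/2 and 3/2 the integrand is exp(-t/2)·t^(s-1)
piece [3/2, 3): integrate (t + 1) against the kernel
segment [3, ∞) carries exp(-t); integrate it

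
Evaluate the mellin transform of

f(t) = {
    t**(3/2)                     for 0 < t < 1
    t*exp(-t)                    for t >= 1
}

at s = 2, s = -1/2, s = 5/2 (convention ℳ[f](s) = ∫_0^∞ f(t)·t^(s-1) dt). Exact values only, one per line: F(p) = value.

strip the shared t-power: sqrt(t) on [0, 1); exp(-t) on [1, ∞)
breakpoints 1: one integral from each of the 2 segments
segment [0, 1) carries t**(3/2); integrate it
for t in [1, ∞): the term is ∫ t*exp(-t)·t^(s-1)

F(2) = 2/7 + 5*exp(-1)
F(-1/2) = sqrt(pi)*erfc(1) + 1
F(5/2) = (E*(2 + 15*sqrt(pi)*erfc(1)) + 58)*exp(-1)/8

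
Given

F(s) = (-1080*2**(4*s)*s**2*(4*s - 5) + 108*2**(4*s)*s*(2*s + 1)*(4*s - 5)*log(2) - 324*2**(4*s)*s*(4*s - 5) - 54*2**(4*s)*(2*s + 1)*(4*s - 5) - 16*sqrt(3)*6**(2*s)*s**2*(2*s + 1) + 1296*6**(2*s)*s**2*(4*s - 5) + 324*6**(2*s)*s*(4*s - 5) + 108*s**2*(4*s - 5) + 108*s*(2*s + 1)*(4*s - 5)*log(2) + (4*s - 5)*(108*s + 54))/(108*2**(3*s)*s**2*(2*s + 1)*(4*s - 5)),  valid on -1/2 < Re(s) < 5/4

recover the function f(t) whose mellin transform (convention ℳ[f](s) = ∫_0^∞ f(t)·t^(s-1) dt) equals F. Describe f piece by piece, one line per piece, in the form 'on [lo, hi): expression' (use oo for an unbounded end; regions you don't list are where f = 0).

on [0, 1/8): sqrt(2)*sqrt(t)
on [1/8, 2): log(sqrt(2)*sqrt(t))
on [2, 9/2): sqrt(2)*sqrt(t) + 3
on [9/2, oo): 2**(3/4)/(4*t**(5/4))

strip the common scale on t: sqrt(t) on [0, 1/4); log(sqrt(t)) on [1/4, 4); sqrt(t) + 3 on [4, 9); …
the power substitution comes off first: t on [0, 1/2); log(t) on [1/2, 2); t + 3 on [2, 3); …
integrate the 4 segments split at 1/8, 2, 9/2, then add the results
∫ sqrt(2)*sqrt(t)·t^(s-1) over [0, 1/8)
segment 1/8 to 2 holds log(sqrt(2)*sqrt(t)); add its integral
the [2, 9/2) slice contributes ∫ (sqrt(2)*sqrt(t) + 3)·t^(s-1) dt
over [9/2, ∞), the kernel integral of 2**(3/4)/(4*t**(5/4)) enters the sum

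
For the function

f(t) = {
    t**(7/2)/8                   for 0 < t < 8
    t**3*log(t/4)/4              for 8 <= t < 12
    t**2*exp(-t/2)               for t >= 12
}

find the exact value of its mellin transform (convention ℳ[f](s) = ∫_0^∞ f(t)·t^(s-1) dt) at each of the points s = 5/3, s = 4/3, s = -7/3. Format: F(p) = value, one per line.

F(5/3) = -23328*18**(1/3)/49 - 6144*log(2)/7 + 8*2**(2/3)*uppergamma(11/3, 6) + 9216/49 + 24576*sqrt(2)/31 + 15552*18**(1/3)*log(3)/7
F(4/3) = -46656*12**(1/3)/169 - 6144*log(2)/13 + 8*2**(1/3)*uppergamma(10/3, 6) + 18432/169 + 12288*sqrt(2)/29 + 15552*12**(1/3)*log(3)/13
F(-7/3) = -9*18**(1/3)/8 - 3*log(2)/2 + 2**(2/3)*uppergamma(-1/3, 6)/2 + 6*sqrt(2)/7 + 3*18**(1/3)*log(3)/4 + 9/4

the shared t-power comes off first: t**(3/2)/8 on [0, 8); t*log(t/4)/4 on [8, 12); exp(-t/2) on [12, ∞)
back out the common scale on t: sqrt(2)*t**(3/2)/4 on [0, 4); t*log(t/2)/2 on [4, 6); exp(-t) on [6, ∞)
invert the common scale on t to get t**(3/2) on [0, 2); t*log(t) on [2, 3); exp(-2*t) on [3, ∞)
decompose at 8, 12; ℳ[f](s) sums the 3 pieces' integrals
segment 0 to 8 holds t**(7/2)/8; add its integral
for t in [8, 12): the term is ∫ t**3*log(t/4)/4·t^(s-1)
∫ over [12, ∞) of t**2*exp(-t/2)·t^(s-1) joins the sum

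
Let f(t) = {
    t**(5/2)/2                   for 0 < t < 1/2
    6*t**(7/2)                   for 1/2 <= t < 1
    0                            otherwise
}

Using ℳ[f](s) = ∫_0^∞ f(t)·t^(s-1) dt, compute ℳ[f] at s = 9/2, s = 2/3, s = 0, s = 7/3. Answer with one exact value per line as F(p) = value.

F(9/2) = 5359/7168
F(2/3) = 36/25 - 267*2**(5/6)/7600
F(0) = 12/7 - 23*sqrt(2)/280
F(7/3) = 36/35 - 417*2**(1/6)/32480

along the cuts 1/2, ℳ[f](s) splits into 2 integrals
[0, 1/2) adds the kernel integral of t**(5/2)/2
∫ 6*t**(7/2)·t^(s-1) over [1/2, 1)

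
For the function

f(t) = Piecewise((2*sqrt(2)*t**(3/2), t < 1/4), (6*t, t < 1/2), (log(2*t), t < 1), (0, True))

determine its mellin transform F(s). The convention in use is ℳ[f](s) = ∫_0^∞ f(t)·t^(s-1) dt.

(-2*2**(2*s)*(s + 1)*(2*s + 3) + 6*2**s*s**2*(2*s + 3) + 2*2**s*(s + 1)*(2*s + 3) + 4**s*s*(s + 1)*(2*s + 3)*log(4) + sqrt(2)*s**2*(s + 1) - 3*s**2*(2*s + 3))/(2*2**(2*s)*s**2*(s + 1)*(2*s + 3))
  Re(s) > -3/2

the common scale on t comes off first: t**(3/2) on [0, 1/2); 3*t on [1/2, 1); log(t) on [1, 2)
summing 3 kernel integrals split by 1/4, 1/2 yields ℳ[f](s)
on [0, 1/4) integrate f = 2*sqrt(2)*t**(3/2) against the kernel
over [1/4, 1/2), the kernel integral of 6*t enters the sum
∫ log(2*t)·t^(s-1) over [1/2, 1)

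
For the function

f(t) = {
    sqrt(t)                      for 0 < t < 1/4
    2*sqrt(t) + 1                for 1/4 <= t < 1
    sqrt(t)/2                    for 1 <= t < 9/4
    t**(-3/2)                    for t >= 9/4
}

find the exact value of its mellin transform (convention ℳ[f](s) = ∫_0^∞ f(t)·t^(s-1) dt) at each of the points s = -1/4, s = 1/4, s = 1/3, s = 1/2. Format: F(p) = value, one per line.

remove the power substitution first: t on [0, 1/2); 2*t + 1 on [1/2, 1); t/2 on [1, 3/2); …
along the cuts 1/4, 1, 9/4, ℳ[f](s) splits into 4 integrals
segment [0, 1/4) carries sqrt(t); integrate it
for t in [1/4, 1): the term is ∫ (2*sqrt(t) + 1)·t^(s-1)
[1, 9/4) adds the kernel integral of sqrt(t)/2
the [9/4, ∞) slice contributes ∫ t**(-3/2)·t^(s-1) dt

F(-1/4) = 2 + 599*sqrt(6)/567 + 2*sqrt(2)
F(1/4) = -7*sqrt(2)/3 + 167*sqrt(6)/270 + 6
F(1/3) = 2**(1/3)*(-2268 + 727*3**(2/3) + 3024*2**(2/3))/1260
F(1/2) = 275/72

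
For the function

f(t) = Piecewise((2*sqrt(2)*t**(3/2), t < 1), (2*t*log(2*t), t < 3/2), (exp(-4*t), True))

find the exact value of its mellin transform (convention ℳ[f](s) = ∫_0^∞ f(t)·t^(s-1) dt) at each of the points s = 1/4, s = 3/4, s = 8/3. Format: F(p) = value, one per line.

F(1/4) = -24*2**(3/4)*3**(1/4)/25 - 8*log(2)/5 + sqrt(2)*uppergamma(1/4, 6)/2 + 32/25 + 8*sqrt(2)/7 + 6*2**(3/4)*3**(1/4)*log(3)/5
F(3/4) = -24*2**(1/4)*3**(3/4)/49 - 8*log(2)/7 + sqrt(2)*uppergamma(3/4, 6)/4 + 32/49 + 8*sqrt(2)/9 + 6*2**(1/4)*3**(3/4)*log(3)/7
F(8/3) = -243*18**(1/3)/968 - 6*log(2)/11 + 2**(2/3)*uppergamma(8/3, 6)/64 + 18/121 + 12*sqrt(2)/25 + 81*18**(1/3)*log(3)/88

undo the common scale on t: t**(3/2) on [0, 2); t*log(t) on [2, 3); exp(-2*t) on [3, ∞)
linearity at 1, 3/2 turns ℳ[f](s) into 3 summed integrals
∫ 2*sqrt(2)*t**(3/2)·t^(s-1) over [0, 1)
∫ over [1, 3/2) of 2*t*log(2*t)·t^(s-1) joins the sum
on [3/2, ∞): add ∫ exp(-4*t)·t^(s-1) dt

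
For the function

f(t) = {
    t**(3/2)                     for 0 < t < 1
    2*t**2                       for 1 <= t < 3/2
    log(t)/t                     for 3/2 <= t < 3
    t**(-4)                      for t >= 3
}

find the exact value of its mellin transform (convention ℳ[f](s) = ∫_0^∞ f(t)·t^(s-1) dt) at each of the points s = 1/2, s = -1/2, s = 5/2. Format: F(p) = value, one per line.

F(1/2) = -754*sqrt(3)/567 - 2*sqrt(3)*log(3)/3 - 2*sqrt(6)*log(2)/3 - 3/10 + 2*sqrt(6)*log(3)/3 + 67*sqrt(6)/30
F(-1/2) = -1/3 - 4*sqrt(6)*log(2)/27 - 2*sqrt(3)*log(3)/27 - 106*sqrt(3)/2187 + 4*sqrt(6)*log(3)/27 + 89*sqrt(6)/81
F(5/2) = -34*sqrt(3)/27 - 7/36 + log(2**(sqrt(6)/2)*3**(-sqrt(6)/2 + 2*sqrt(3))) + 35*sqrt(6)/24

the 4 pieces separated at 1, 3/2, 3 each add one integral
on [0, 1) integrate f = t**(3/2) against the kernel
segment 1 to 3/2 holds 2*t**2; add its integral
the [3/2, 3) slice contributes ∫ log(t)/t·t^(s-1) dt
on [3, ∞): add ∫ t**(-4)·t^(s-1) dt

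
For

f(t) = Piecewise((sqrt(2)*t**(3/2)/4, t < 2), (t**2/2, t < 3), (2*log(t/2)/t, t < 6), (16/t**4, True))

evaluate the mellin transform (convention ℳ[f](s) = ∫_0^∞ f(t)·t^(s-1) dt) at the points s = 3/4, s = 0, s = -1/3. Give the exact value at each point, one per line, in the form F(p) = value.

F(3/4) = -5612*6**(3/4)/1053 - 4*6**(3/4)*log(3)/3 - 8*3**(3/4)*log(2)/3 - 28*2**(3/4)/99 + 8*3**(3/4)*log(3)/3 + 406*3**(3/4)/33
F(0) = log(6**(1/3)/2) + 365/162
F(-1/3) = -6*2**(2/3)/35 - 3**(2/3)*log(2)/6 - 6**(2/3)*log(3)/24 - 1037*6**(2/3)/33696 + 3**(2/3)*log(3)/6 + 41*3**(2/3)/40

invert the common scale on t to get t**(3/2) on [0, 1); 2*t**2 on [1, 3/2); log(t)/t on [3/2, 3); …
the 4 pieces separated at 2, 3, 6 each add one integral
segment 0 to 2 holds sqrt(2)*t**(3/2)/4; add its integral
∫ over [2, 3) of t**2/2·t^(s-1) joins the sum
between 3 and 6 the integrand is 2*log(t/2)/t·t^(s-1)
piece [6, ∞): integrate 16/t**4 against the kernel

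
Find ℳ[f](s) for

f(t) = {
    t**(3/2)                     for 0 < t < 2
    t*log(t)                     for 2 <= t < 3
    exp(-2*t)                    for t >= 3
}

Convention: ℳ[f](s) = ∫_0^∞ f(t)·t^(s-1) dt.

(-12**s*s*(2*s + 3)*log(4) - 12**s*(2*s + 3)*log(4) + 12**s*(4*s + 6) + 12**s*sqrt(2)*(4*s**2 + 8*s + 4) + 3*18**s*s*(2*s + 3)*log(3) + 18**s*(-6*s - 9) + 3*18**s*(2*s + 3)*log(3) + 3**s*(2*s + 3)*(s**2 + 2*s + 1)*uppergamma(s, 6))/(6**s*(2*s + 3)*(s**2 + 2*s + 1))
  Re(s) > -3/2

slice at 2, 3, transform all 3 pieces, and sum them
[0, 2) adds the kernel integral of t**(3/2)
for t in [2, 3): the term is ∫ t*log(t)·t^(s-1)
∫ over [3, ∞) of exp(-2*t)·t^(s-1) joins the sum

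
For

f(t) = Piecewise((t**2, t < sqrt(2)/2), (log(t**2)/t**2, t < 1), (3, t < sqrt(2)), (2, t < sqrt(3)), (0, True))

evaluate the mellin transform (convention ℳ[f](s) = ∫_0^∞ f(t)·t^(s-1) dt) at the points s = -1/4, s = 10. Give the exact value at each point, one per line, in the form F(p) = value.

back out the power substitution: t on [0, 1/2); log(t)/t on [1/2, 1); 3 on [1, 2); …
summing 4 kernel integrals split by sqrt(2)/2, 1, sqrt(2) yields ℳ[f](s)
between 0 and sqrt(2)/2 the integrand is t**2·t^(s-1)
segment sqrt(2)/2 to 1 holds log(t**2)/t**2; add its integral
[1, sqrt(2)) adds the kernel integral of 3
on [sqrt(2), sqrt(3)) integrate f = 2 against the kernel

F(-1/4) = -8*3**(7/8)/3 - 2*2**(7/8) - 8*2**(1/8)*log(2)/9 + 610*2**(1/8)/567 + 940/81
F(10) = log(2)/128 + 79061/1536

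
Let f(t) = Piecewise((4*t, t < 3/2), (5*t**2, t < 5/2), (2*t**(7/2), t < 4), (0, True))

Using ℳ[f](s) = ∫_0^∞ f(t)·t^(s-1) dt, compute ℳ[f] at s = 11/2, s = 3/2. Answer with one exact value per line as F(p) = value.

F(11/2) = -3645*sqrt(6)/1664 + 78125*sqrt(10)/384 + 14696067/256
F(3/2) = -171*sqrt(6)/280 + 625*sqrt(10)/56 + 29643/80

the 3 pieces separated at 3/2, 5/2 each add one integral
on [0, 3/2) integrate f = 4*t against the kernel
piece [3/2, 5/2): integrate 5*t**2 against the kernel
on [5/2, 4) integrate f = 2*t**(7/2) against the kernel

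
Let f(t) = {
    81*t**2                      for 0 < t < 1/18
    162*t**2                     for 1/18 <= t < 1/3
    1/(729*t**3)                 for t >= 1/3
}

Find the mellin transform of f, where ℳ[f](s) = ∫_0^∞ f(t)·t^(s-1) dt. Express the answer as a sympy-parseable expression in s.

remove the common scale on t first: 9*t**2 on [0, 1/6); 18*t**2 on [1/6, 1); 1/(27*t**3) on [1, ∞)
reversing the common scale on t: t**2 on [0, 1/2); 2*t**2 on [1/2, 3); t**(-3) on [3, ∞)
the shared t-power comes off first: t on [0, 1/2); 2*t on [1/2, 3); t**(-4) on [3, ∞)
split f at 1/18, 1/3: ℳ[f](s) collects 3 kernel integrals
on [0, 1/18): add ∫ 81*t**2·t^(s-1) dt
∫ 162*t**2·t^(s-1) over [1/18, 1/3)
∫ over [1/3, ∞) of 1/(729*t**3)·t^(s-1) joins the sum

(1940*6**s*s - 5840*6**s - 27*s + 81)/(108*2**s*3**(2*s)*(s**2 - s - 6))
  -2 < Re(s) < 3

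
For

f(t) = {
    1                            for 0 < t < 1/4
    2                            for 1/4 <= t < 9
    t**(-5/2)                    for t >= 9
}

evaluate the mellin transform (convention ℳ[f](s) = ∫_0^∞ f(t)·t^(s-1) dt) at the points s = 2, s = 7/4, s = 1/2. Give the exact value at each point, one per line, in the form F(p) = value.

F(2) = 7837/96
F(7/4) = sqrt(2)*(-27 + 11720*sqrt(6))/756
F(1/2) = 1783/162

the power substitution comes off first: 1 on [0, 1/2); 2 on [1/2, 3); t**(-5) on [3, ∞)
invert the shared t-power to get t on [0, 1/2); 2*t on [1/2, 3); t**(-4) on [3, ∞)
cuts at 1/4, 9: linearity sums the 3 kernel integrals
segment [0, 1/4) carries 1; integrate it
piece [1/4, 9): integrate 2 against the kernel
over [9, ∞), the kernel integral of t**(-5/2) enters the sum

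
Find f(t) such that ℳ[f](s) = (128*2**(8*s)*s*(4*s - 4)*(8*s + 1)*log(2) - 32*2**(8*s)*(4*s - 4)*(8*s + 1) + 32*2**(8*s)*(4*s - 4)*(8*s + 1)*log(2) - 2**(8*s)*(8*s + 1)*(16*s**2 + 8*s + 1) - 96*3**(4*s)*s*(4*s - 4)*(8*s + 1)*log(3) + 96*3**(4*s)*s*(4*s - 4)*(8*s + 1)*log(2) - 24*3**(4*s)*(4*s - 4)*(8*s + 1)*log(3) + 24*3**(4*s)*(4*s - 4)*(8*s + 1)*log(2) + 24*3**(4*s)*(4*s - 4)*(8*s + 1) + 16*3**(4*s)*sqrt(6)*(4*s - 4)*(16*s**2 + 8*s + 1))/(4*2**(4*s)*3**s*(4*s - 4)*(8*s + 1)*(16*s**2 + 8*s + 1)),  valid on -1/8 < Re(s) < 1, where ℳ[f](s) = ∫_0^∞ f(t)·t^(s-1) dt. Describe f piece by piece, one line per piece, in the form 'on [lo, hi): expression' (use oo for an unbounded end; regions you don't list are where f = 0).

remove the common scale on t first: t**(1/8) on [0, 81/16); t**(1/4)*log(t**(1/4)) on [81/16, 16); 1/t on [16, ∞)
back out the power substitution: t**(1/4) on [0, 9/4); sqrt(t)*log(sqrt(t)) on [9/4, 4); t**(-2) on [4, ∞)
invert the power substitution to get sqrt(t) on [0, 3/2); t*log(t) on [3/2, 2); t**(-4) on [2, ∞)
along the cuts 27/16, 16/3, ℳ[f](s) splits into 3 integrals
piece [0, 27/16): integrate 3**(1/8)*t**(1/8) against the kernel
for t in [27/16, 16/3): the term is ∫ 3**(1/4)*t**(1/4)*log(3**(1/4)*t**(1/4))·t^(s-1)
piece [16/3, ∞): integrate 1/(3*t) against the kernel

on [0, 27/16): 3**(1/8)*t**(1/8)
on [27/16, 16/3): 3**(1/4)*t**(1/4)*log(3**(1/4)*t**(1/4))
on [16/3, oo): 1/(3*t)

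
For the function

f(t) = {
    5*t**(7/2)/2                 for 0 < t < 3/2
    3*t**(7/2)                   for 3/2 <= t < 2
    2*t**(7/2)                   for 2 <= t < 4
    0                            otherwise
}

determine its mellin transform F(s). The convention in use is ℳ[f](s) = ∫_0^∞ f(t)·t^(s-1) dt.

(2*2**(s + 7/2) - (3/2)**(s + 7/2) + 4*4**(s + 7/2))/(2*s + 7)
  Re(s) > -7/2

the 3 pieces separated at 3/2, 2 each add one integral
over [0, 3/2), the kernel integral of 5*t**(7/2)/2 enters the sum
∫ 3*t**(7/2)·t^(s-1) over [3/2, 2)
segment 2 to 4 holds 2*t**(7/2); add its integral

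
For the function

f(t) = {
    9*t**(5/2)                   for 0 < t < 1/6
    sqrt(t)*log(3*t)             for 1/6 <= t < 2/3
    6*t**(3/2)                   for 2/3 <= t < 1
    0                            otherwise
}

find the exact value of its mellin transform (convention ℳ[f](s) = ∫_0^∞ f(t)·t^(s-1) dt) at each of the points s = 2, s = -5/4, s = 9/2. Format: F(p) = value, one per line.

F(2) = sqrt(6)*(-130649 + 41580*log(2) + 194400*sqrt(6))/680400
F(-5/4) = 6**(3/4)*(-200*sqrt(2) - log(2**(15*sqrt(2) + 60)) + 89 + 180*6**(1/4))/45
F(9/2) = 205*log(2)/7776 + 14810143/16329600

back out the shared t-power: 9*t**2 on [0, 1/6); log(3*t) on [1/6, 2/3); 6*t on [2/3, 1)
back out the common scale on t: t**2 on [0, 1/2); log(t) on [1/2, 2); 2*t on [2, 3)
integrate the 3 segments split at 1/6, 2/3, then add the results
on [0, 1/6) integrate f = 9*t**(5/2) against the kernel
on [1/6, 2/3): add ∫ sqrt(t)*log(3*t)·t^(s-1) dt
on [2/3, 1) integrate f = 6*t**(3/2) against the kernel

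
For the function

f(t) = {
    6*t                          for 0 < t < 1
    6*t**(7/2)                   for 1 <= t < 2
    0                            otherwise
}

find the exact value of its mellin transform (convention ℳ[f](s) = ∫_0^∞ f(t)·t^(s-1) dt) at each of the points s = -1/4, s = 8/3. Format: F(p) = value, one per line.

treat the 2 regions marked off by 1 separately and sum
on [0, 1): add ∫ 6*t·t^(s-1) dt
on [1, 2) integrate f = 6*t**(7/2) against the kernel

F(-1/4) = 80/13 + 192*2**(1/4)/13
F(8/3) = 270/407 + 2304*2**(1/6)/37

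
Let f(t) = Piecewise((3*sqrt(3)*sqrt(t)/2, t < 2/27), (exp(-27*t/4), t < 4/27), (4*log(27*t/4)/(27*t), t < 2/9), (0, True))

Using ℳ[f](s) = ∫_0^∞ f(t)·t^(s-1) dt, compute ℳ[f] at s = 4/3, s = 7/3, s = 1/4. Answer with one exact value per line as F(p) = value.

F(4/3) = -4*6**(1/3)/9 - 4*6**(1/3)*log(2)/27 - 4*2**(2/3)*uppergamma(4/3, 1)/81 + 2*2**(5/6)/297 + 4*2**(2/3)*uppergamma(4/3, 1/2)/81 + 4*6**(1/3)*log(3)/27 + 4*2**(2/3)/9
F(7/3) = -16*2**(2/3)*uppergamma(7/3, 1)/2187 - 6**(1/3)/162 - 2*6**(1/3)*log(2)/243 + 4*2**(5/6)/12393 + 2**(2/3)/243 + 16*2**(2/3)*uppergamma(7/3, 1/2)/2187 + 2*6**(1/3)*log(3)/243
F(1/4) = 6**(1/4)*(-32*3**(1/4) + log(2**(24*3**(1/4))/3**(24*3**(1/4))) - 27*2**(1/4)*uppergamma(1/4, 1) + 27*2**(1/4)*uppergamma(1/4, 1/2) + 18*sqrt(2) + 48*2**(1/4))/81

invert the common scale on t to get 3*sqrt(2)*sqrt(t)/2 on [0, 1/9); exp(-9*t/2) on [1/9, 2/9); 2*log(9*t/2)/(9*t) on [2/9, 1/3)
strip the common scale on t: sqrt(3)*sqrt(t) on [0, 1/6); exp(-3*t) on [1/6, 1/3); log(3*t)/(3*t) on [1/3, 1/2)
peel off the common scale on t: sqrt(t) on [0, 1/2); exp(-t) on [1/2, 1); log(t)/t on [1, 3/2)
cuts at 2/27, 4/27: linearity sums the 3 kernel integrals
for t in [0, 2/27): the term is ∫ 3*sqrt(3)*sqrt(t)/2·t^(s-1)
segment [2/27, 4/27) carries exp(-27*t/4); integrate it
segment 4/27 to 2/9 holds 4*log(27*t/4)/(27*t); add its integral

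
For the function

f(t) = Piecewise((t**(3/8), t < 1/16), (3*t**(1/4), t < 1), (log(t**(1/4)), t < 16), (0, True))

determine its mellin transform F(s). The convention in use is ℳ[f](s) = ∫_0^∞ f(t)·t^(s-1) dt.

2**(-4*s - 2)*(16**s*(4*s + 1)*(8*s + 3) + 2**(4*s + 4)*s**2*(24*s + 9) + 4*256**s*s*(4*s + 1)*(8*s + 3)*log(2) - 256**s*(4*s + 1)*(8*s + 3) + s**2*(-192*s - 72) + sqrt(2)*s**2*(32*s + 8))/(s**2*(4*s + 1)*(8*s + 3))
  Re(s) > -3/8

back out the power substitution: t**(3/4) on [0, 1/4); 3*sqrt(t) on [1/4, 1); log(sqrt(t)) on [1, 4)
undo the power substitution: t**(3/2) on [0, 1/2); 3*t on [1/2, 1); log(t) on [1, 2)
cuts at 1/16, 1: linearity sums the 3 kernel integrals
for t in [0, 1/16): the term is ∫ t**(3/8)·t^(s-1)
∫ over [1/16, 1) of 3*t**(1/4)·t^(s-1) joins the sum
segment 1 to 16 holds log(t**(1/4)); add its integral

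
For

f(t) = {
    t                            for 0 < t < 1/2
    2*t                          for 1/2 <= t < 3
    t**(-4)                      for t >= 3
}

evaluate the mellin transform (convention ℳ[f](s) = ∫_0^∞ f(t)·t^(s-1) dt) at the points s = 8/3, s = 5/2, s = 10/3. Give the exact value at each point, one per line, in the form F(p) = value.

F(8/3) = 2**(1/3)*(-9 + 3910*6**(2/3))/528
F(5/2) = sqrt(2)*(-27 + 11720*sqrt(6))/1512
F(10/3) = 2**(2/3)*(-3 + 7880*6**(1/3))/416

along the cuts 1/2, 3, ℳ[f](s) splits into 3 integrals
for t in [0, 1/2): the term is ∫ t·t^(s-1)
segment [1/2, 3) carries 2*t; integrate it
over [3, ∞), the kernel integral of t**(-4) enters the sum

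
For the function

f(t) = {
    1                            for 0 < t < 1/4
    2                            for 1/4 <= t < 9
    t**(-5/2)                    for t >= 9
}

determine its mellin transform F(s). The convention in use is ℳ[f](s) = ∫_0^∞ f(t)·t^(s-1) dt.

(970*6**(2*s)*s - 2430*6**(2*s) - 486*s + 1215)/(243*4**s*s*(2*s - 5))
  0 < Re(s) < 5/2

peel off the shared t-power: t on [0, 1/4); 2*t on [1/4, 9); t**(-3/2) on [9, ∞)
reversing the shared t-power: sqrt(t) on [0, 1/4); 2*sqrt(t) on [1/4, 9); t**(-2) on [9, ∞)
back out the power substitution: t on [0, 1/2); 2*t on [1/2, 3); t**(-4) on [3, ∞)
f breaks at 1/4, 9 into 3 integrals to sum
∫ over [0, 1/4) of 1·t^(s-1) joins the sum
segment 1/4 to 9 holds 2; add its integral
piece [9, ∞): integrate t**(-5/2) against the kernel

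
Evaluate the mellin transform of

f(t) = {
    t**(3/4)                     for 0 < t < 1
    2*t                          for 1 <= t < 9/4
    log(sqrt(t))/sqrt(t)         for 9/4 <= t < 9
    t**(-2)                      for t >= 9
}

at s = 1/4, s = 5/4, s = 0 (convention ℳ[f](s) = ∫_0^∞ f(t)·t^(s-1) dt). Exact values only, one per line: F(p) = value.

F(1/4) = -1508*sqrt(3)/567 - 4*sqrt(3)*log(3)/3 - 4*sqrt(6)*log(2)/3 - 3/5 + 4*sqrt(6)*log(3)/3 + 67*sqrt(6)/15
F(5/4) = -68*sqrt(3)/27 - 7/18 + log(2**(sqrt(6))*3**(-sqrt(6) + 4*sqrt(3))) + 35*sqrt(6)/12
F(0) = log(6**(2/3)/4) + 365/81

reversing the power substitution: t**(3/2) on [0, 1); 2*t**2 on [1, 3/2); log(t)/t on [3/2, 3); …
along the cuts 1, 9/4, 9, ℳ[f](s) splits into 4 integrals
over [0, 1), the kernel integral of t**(3/4) enters the sum
for t in [1, 9/4): the term is ∫ 2*t·t^(s-1)
the [9/4, 9) slice contributes ∫ log(sqrt(t))/sqrt(t)·t^(s-1) dt
segment [9, ∞) carries t**(-2); integrate it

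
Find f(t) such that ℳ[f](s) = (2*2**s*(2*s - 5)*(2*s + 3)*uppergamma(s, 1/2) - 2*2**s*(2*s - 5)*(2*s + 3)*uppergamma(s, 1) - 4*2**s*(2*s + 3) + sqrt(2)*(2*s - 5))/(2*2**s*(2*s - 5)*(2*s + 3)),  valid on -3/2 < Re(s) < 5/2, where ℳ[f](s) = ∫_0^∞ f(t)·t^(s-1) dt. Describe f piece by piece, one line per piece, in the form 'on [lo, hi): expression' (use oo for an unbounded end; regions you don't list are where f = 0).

on [0, 1/2): t**(3/2)
on [1/2, 1): exp(-t)
on [1, oo): t**(-5/2)

cuts at 1/2, 1: linearity sums the 3 kernel integrals
on [0, 1/2) integrate f = t**(3/2) against the kernel
on [1/2, 1): add ∫ exp(-t)·t^(s-1) dt
on [1, ∞): add ∫ t**(-5/2)·t^(s-1) dt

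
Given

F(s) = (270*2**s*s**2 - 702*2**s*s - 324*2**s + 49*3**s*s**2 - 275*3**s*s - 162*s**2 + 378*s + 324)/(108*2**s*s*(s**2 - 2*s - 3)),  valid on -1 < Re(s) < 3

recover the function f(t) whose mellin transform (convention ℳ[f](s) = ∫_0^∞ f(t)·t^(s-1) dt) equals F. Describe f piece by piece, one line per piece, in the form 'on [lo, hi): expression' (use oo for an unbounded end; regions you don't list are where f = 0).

on [0, 1/2): t
on [1/2, 1): 2*t + 1
on [1, 3/2): t/2
on [3/2, oo): t**(-3)

cuts at 1/2, 1, 3/2: linearity sums the 4 kernel integrals
∫ over [0, 1/2) of t·t^(s-1) joins the sum
on [1/2, 1): add ∫ (2*t + 1)·t^(s-1) dt
segment [1, 3/2) carries t/2; integrate it
segment [3/2, ∞) carries t**(-3); integrate it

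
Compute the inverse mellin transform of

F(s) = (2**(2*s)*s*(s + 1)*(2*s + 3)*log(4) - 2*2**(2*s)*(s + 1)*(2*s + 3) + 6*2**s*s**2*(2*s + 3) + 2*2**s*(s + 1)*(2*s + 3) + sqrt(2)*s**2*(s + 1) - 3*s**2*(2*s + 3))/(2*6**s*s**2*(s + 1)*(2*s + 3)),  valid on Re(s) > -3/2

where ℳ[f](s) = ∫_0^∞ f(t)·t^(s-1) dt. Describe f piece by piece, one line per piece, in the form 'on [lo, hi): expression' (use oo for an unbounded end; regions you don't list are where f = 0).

reversing the common scale on t: t**(3/2) on [0, 1/2); 3*t on [1/2, 1); log(t) on [1, 2)
the 3 pieces separated at 1/6, 1/3 each add one integral
segment 0 to 1/6 holds 3*sqrt(3)*t**(3/2); add its integral
∫ 9*t·t^(s-1) over [1/6, 1/3)
segment [1/3, 2/3) carries log(3*t); integrate it

on [0, 1/6): 3*sqrt(3)*t**(3/2)
on [1/6, 1/3): 9*t
on [1/3, 2/3): log(3*t)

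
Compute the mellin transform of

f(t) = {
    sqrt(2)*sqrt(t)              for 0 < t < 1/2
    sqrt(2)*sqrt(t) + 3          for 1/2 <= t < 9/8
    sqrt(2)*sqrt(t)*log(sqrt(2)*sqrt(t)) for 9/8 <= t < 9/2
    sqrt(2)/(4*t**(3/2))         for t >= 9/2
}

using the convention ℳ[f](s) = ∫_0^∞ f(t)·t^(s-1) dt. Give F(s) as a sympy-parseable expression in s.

(-324*2**(2*s)*s*(2*s - 3)*(4*s**2 + 4*s + 1) - 162*2**(2*s)*(2*s - 3)*(4*s**2 + 4*s + 1) - 324*3**(2*s)*s**2*(2*s - 3)*(2*s + 1)*log(3) + 324*3**(2*s)*s**2*(2*s - 3)*(2*s + 1)*log(2) - 162*3**(2*s)*s*(2*s - 3)*(2*s + 1)*log(3) + 162*3**(2*s)*s*(2*s - 3)*(2*s + 1)*log(2) + 162*3**(2*s)*s*(2*s - 3)*(2*s + 1) + 486*3**(2*s)*s*(2*s - 3)*(4*s**2 + 4*s + 1) + 162*3**(2*s)*(2*s - 3)*(4*s**2 + 4*s + 1) + 648*6**(2*s)*s**2*(2*s - 3)*(2*s + 1)*log(3) - 324*6**(2*s)*s*(2*s - 3)*(2*s + 1) + 324*6**(2*s)*s*(2*s - 3)*(2*s + 1)*log(3) - 4*6**(2*s)*s*(2*s + 1)*(4*s**2 + 4*s + 1))/(54*2**(3*s)*s*(2*s - 3)*(2*s + 1)*(4*s**2 + 4*s + 1))
  -1/2 < Re(s) < 3/2

back out the common scale on t: sqrt(t) on [0, 1); sqrt(t) + 3 on [1, 9/4); sqrt(t)*log(sqrt(t)) on [9/4, 9); …
back out the power substitution: t on [0, 1); t + 3 on [1, 3/2); t*log(t) on [3/2, 3); …
summing 4 kernel integrals split by 1/2, 9/8, 9/2 yields ℳ[f](s)
on [0, 1/2) integrate f = sqrt(2)*sqrt(t) against the kernel
for t in [1/2, 9/8): the term is ∫ (sqrt(2)*sqrt(t) + 3)·t^(s-1)
over [9/8, 9/2), the kernel integral of sqrt(2)*sqrt(t)*log(sqrt(2)*sqrt(t)) enters the sum
for t in [9/2, ∞): the term is ∫ sqrt(2)/(4*t**(3/2))·t^(s-1)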